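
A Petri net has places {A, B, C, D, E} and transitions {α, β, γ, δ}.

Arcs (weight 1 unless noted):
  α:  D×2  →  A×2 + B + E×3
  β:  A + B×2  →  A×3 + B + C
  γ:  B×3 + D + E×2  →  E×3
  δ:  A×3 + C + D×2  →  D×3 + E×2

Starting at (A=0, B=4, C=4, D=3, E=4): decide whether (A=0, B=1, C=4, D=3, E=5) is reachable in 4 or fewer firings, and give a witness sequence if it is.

depth 0: 1 marking
depth 1: 3 markings reached so far
depth 2: 5 markings reached so far
depth 3: 7 markings reached so far
depth 4: 9 markings reached so far
target is not among the 9 markings reachable within 4 steps

NO — not reachable within 4 firings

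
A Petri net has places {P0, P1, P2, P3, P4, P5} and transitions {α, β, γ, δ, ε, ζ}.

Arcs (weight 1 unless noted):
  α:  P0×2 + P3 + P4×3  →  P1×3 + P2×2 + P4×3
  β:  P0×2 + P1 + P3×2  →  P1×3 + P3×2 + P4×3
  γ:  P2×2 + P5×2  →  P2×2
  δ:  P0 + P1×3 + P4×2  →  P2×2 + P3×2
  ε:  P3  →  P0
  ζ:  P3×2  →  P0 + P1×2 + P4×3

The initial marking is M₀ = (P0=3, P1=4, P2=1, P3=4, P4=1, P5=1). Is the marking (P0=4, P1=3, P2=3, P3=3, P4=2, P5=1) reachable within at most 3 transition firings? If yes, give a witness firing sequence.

step 1: fire ε:  (P0=3, P1=4, P2=1, P3=4, P4=1, P5=1) → (P0=4, P1=4, P2=1, P3=3, P4=1, P5=1)
step 2: fire ζ:  (P0=4, P1=4, P2=1, P3=3, P4=1, P5=1) → (P0=5, P1=6, P2=1, P3=1, P4=4, P5=1)
step 3: fire δ:  (P0=5, P1=6, P2=1, P3=1, P4=4, P5=1) → (P0=4, P1=3, P2=3, P3=3, P4=2, P5=1)

YES — reachable via ⟨ε, ζ, δ⟩ (3 firings)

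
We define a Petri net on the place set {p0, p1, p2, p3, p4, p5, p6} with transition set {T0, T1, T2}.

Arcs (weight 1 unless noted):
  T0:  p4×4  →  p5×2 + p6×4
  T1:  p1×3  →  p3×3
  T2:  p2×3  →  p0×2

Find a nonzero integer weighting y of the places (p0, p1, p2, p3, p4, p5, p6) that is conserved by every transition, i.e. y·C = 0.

y = (p0:3, p1:0, p2:2, p3:0, p4:0, p5:0, p6:0)

Incidence matrix C (rows=places, cols=transitions):
       T0   T1   T2
   p0   0    0    2
   p1   0   -3    0
   p2   0    0   -3
   p3   0    3    0
   p4  -4    0    0
   p5   2    0    0
   p6   4    0    0

Candidate y = [3, 0, 2, 0, 0, 0, 0]; check y·C column-wise:
  col T0: 3·0 + 2·0 + 0·-4 + 0·2 + 0·4 = 0
  col T1: 3·0 + 0·-3 + 2·0 + 0·3 = 0
  col T2: 3·2 + 2·-3 = 0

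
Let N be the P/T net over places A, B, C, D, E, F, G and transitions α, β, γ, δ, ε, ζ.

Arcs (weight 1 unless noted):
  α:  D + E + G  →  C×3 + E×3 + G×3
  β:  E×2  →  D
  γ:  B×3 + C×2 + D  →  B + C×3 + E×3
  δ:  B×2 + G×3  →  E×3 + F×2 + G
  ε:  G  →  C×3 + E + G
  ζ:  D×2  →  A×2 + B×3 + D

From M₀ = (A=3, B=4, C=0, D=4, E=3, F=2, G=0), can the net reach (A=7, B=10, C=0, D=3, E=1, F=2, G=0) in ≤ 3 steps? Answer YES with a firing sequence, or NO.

YES — reachable via ⟨β, ζ, ζ⟩ (3 firings)

step 1: fire β:  (A=3, B=4, C=0, D=4, E=3, F=2, G=0) → (A=3, B=4, C=0, D=5, E=1, F=2, G=0)
step 2: fire ζ:  (A=3, B=4, C=0, D=5, E=1, F=2, G=0) → (A=5, B=7, C=0, D=4, E=1, F=2, G=0)
step 3: fire ζ:  (A=5, B=7, C=0, D=4, E=1, F=2, G=0) → (A=7, B=10, C=0, D=3, E=1, F=2, G=0)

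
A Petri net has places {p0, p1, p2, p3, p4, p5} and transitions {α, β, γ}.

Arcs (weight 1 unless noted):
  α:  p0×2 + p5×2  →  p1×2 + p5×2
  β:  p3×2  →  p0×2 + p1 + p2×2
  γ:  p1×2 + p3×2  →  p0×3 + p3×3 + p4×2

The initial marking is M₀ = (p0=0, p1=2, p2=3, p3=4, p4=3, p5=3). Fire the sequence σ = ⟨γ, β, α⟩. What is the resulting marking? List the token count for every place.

step 1: fire γ:  (p0=0, p1=2, p2=3, p3=4, p4=3, p5=3) → (p0=3, p1=0, p2=3, p3=5, p4=5, p5=3)
step 2: fire β:  (p0=3, p1=0, p2=3, p3=5, p4=5, p5=3) → (p0=5, p1=1, p2=5, p3=3, p4=5, p5=3)
step 3: fire α:  (p0=5, p1=1, p2=5, p3=3, p4=5, p5=3) → (p0=3, p1=3, p2=5, p3=3, p4=5, p5=3)

(p0=3, p1=3, p2=5, p3=3, p4=5, p5=3)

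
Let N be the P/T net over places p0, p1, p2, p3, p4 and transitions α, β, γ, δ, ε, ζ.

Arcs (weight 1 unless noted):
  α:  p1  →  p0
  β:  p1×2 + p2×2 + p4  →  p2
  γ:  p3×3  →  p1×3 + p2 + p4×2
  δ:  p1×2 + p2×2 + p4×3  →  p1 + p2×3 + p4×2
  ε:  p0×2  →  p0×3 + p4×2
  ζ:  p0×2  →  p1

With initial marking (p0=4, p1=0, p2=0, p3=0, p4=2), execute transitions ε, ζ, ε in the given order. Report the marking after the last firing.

step 1: fire ε:  (p0=4, p1=0, p2=0, p3=0, p4=2) → (p0=5, p1=0, p2=0, p3=0, p4=4)
step 2: fire ζ:  (p0=5, p1=0, p2=0, p3=0, p4=4) → (p0=3, p1=1, p2=0, p3=0, p4=4)
step 3: fire ε:  (p0=3, p1=1, p2=0, p3=0, p4=4) → (p0=4, p1=1, p2=0, p3=0, p4=6)

(p0=4, p1=1, p2=0, p3=0, p4=6)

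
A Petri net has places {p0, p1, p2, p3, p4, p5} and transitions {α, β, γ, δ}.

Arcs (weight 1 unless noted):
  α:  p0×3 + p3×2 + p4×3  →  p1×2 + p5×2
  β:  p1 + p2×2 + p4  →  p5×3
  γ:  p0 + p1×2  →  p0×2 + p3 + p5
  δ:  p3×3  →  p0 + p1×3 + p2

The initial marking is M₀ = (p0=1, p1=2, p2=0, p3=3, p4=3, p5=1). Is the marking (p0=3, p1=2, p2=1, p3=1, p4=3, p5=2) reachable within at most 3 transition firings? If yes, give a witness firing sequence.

NO — not reachable within 3 firings

depth 0: 1 marking
depth 1: 3 markings reached so far
depth 2: 4 markings reached so far
depth 3: 5 markings reached so far
target is not among the 5 markings reachable within 3 steps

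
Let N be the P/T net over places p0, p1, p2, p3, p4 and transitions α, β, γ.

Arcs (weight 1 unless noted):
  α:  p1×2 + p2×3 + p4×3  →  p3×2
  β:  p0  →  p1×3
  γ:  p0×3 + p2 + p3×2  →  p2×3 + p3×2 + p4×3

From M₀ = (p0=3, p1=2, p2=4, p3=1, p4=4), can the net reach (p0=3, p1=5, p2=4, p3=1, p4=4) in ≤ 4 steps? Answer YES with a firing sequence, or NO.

NO — not reachable within 4 firings

depth 0: 1 marking
depth 1: 3 markings reached so far
depth 2: 6 markings reached so far
depth 3: 8 markings reached so far
depth 4: 9 markings reached so far
target is not among the 9 markings reachable within 4 steps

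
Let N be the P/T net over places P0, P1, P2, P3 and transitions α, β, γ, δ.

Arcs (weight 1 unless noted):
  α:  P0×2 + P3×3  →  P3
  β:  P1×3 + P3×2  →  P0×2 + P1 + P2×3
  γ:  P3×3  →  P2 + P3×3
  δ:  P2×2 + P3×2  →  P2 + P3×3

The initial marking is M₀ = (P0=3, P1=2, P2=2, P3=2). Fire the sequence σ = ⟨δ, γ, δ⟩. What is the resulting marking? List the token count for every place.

step 1: fire δ:  (P0=3, P1=2, P2=2, P3=2) → (P0=3, P1=2, P2=1, P3=3)
step 2: fire γ:  (P0=3, P1=2, P2=1, P3=3) → (P0=3, P1=2, P2=2, P3=3)
step 3: fire δ:  (P0=3, P1=2, P2=2, P3=3) → (P0=3, P1=2, P2=1, P3=4)

(P0=3, P1=2, P2=1, P3=4)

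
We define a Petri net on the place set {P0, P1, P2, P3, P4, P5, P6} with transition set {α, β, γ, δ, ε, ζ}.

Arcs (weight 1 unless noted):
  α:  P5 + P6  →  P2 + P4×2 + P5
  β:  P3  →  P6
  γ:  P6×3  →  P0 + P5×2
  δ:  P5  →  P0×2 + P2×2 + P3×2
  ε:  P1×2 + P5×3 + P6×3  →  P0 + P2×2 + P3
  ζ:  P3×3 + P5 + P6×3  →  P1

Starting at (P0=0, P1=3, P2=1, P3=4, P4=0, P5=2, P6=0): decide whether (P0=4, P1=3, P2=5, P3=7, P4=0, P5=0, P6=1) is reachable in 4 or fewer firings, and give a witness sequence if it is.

step 1: fire β:  (P0=0, P1=3, P2=1, P3=4, P4=0, P5=2, P6=0) → (P0=0, P1=3, P2=1, P3=3, P4=0, P5=2, P6=1)
step 2: fire δ:  (P0=0, P1=3, P2=1, P3=3, P4=0, P5=2, P6=1) → (P0=2, P1=3, P2=3, P3=5, P4=0, P5=1, P6=1)
step 3: fire δ:  (P0=2, P1=3, P2=3, P3=5, P4=0, P5=1, P6=1) → (P0=4, P1=3, P2=5, P3=7, P4=0, P5=0, P6=1)

YES — reachable via ⟨β, δ, δ⟩ (3 firings)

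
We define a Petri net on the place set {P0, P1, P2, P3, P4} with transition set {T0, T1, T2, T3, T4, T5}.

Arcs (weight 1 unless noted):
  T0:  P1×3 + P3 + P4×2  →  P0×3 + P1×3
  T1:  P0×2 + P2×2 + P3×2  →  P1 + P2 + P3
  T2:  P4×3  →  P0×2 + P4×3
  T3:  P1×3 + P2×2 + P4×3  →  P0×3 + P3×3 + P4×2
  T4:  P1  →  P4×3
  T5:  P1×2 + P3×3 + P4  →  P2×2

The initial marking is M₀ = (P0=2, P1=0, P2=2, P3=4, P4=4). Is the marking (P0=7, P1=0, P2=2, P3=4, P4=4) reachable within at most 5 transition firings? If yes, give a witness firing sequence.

depth 0: 1 marking
depth 1: 3 markings reached so far
depth 2: 6 markings reached so far
depth 3: 9 markings reached so far
depth 4: 12 markings reached so far
depth 5: 15 markings reached so far
target is not among the 15 markings reachable within 5 steps

NO — not reachable within 5 firings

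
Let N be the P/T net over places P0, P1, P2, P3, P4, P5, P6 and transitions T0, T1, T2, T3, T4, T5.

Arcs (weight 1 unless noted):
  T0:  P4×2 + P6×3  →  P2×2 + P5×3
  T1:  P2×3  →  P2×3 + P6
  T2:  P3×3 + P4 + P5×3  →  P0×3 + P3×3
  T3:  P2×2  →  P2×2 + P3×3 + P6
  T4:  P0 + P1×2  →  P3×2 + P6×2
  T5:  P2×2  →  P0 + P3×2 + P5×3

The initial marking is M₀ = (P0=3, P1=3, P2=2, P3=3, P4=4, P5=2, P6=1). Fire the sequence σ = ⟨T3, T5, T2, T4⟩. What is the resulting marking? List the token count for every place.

step 1: fire T3:  (P0=3, P1=3, P2=2, P3=3, P4=4, P5=2, P6=1) → (P0=3, P1=3, P2=2, P3=6, P4=4, P5=2, P6=2)
step 2: fire T5:  (P0=3, P1=3, P2=2, P3=6, P4=4, P5=2, P6=2) → (P0=4, P1=3, P2=0, P3=8, P4=4, P5=5, P6=2)
step 3: fire T2:  (P0=4, P1=3, P2=0, P3=8, P4=4, P5=5, P6=2) → (P0=7, P1=3, P2=0, P3=8, P4=3, P5=2, P6=2)
step 4: fire T4:  (P0=7, P1=3, P2=0, P3=8, P4=3, P5=2, P6=2) → (P0=6, P1=1, P2=0, P3=10, P4=3, P5=2, P6=4)

(P0=6, P1=1, P2=0, P3=10, P4=3, P5=2, P6=4)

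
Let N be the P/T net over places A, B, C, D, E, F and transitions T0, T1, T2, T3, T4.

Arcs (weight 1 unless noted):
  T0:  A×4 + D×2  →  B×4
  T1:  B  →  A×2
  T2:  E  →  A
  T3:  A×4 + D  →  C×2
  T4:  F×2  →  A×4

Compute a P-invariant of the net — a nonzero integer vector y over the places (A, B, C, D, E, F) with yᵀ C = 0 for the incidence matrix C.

y = (A:1, B:2, C:3, D:2, E:1, F:2)

Incidence matrix C (rows=places, cols=transitions):
       T0   T1   T2   T3   T4
    A  -4    2    1   -4    4
    B   4   -1    0    0    0
    C   0    0    0    2    0
    D  -2    0    0   -1    0
    E   0    0   -1    0    0
    F   0    0    0    0   -2

Candidate y = [1, 2, 3, 2, 1, 2]; check y·C column-wise:
  col T0: 1·-4 + 2·4 + 3·0 + 2·-2 + 1·0 + 2·0 = 0
  col T1: 1·2 + 2·-1 + 3·0 + 2·0 + 1·0 + 2·0 = 0
  col T2: 1·1 + 2·0 + 3·0 + 2·0 + 1·-1 + 2·0 = 0
  col T3: 1·-4 + 2·0 + 3·2 + 2·-1 + 1·0 + 2·0 = 0
  col T4: 1·4 + 2·0 + 3·0 + 2·0 + 1·0 + 2·-2 = 0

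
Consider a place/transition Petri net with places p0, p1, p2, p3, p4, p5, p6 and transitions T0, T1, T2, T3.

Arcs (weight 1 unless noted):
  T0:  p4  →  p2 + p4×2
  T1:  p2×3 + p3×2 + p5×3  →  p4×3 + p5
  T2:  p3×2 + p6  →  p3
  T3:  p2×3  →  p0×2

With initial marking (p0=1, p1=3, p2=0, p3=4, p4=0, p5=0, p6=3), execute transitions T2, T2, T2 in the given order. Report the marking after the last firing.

step 1: fire T2:  (p0=1, p1=3, p2=0, p3=4, p4=0, p5=0, p6=3) → (p0=1, p1=3, p2=0, p3=3, p4=0, p5=0, p6=2)
step 2: fire T2:  (p0=1, p1=3, p2=0, p3=3, p4=0, p5=0, p6=2) → (p0=1, p1=3, p2=0, p3=2, p4=0, p5=0, p6=1)
step 3: fire T2:  (p0=1, p1=3, p2=0, p3=2, p4=0, p5=0, p6=1) → (p0=1, p1=3, p2=0, p3=1, p4=0, p5=0, p6=0)

(p0=1, p1=3, p2=0, p3=1, p4=0, p5=0, p6=0)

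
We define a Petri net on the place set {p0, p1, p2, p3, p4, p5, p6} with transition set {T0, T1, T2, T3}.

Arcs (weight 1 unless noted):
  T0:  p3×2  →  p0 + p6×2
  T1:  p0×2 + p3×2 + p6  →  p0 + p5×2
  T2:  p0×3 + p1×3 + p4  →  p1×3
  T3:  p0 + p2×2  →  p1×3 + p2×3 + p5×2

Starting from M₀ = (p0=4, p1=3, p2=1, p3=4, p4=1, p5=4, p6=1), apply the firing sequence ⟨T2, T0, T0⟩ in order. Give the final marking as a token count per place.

step 1: fire T2:  (p0=4, p1=3, p2=1, p3=4, p4=1, p5=4, p6=1) → (p0=1, p1=3, p2=1, p3=4, p4=0, p5=4, p6=1)
step 2: fire T0:  (p0=1, p1=3, p2=1, p3=4, p4=0, p5=4, p6=1) → (p0=2, p1=3, p2=1, p3=2, p4=0, p5=4, p6=3)
step 3: fire T0:  (p0=2, p1=3, p2=1, p3=2, p4=0, p5=4, p6=3) → (p0=3, p1=3, p2=1, p3=0, p4=0, p5=4, p6=5)

(p0=3, p1=3, p2=1, p3=0, p4=0, p5=4, p6=5)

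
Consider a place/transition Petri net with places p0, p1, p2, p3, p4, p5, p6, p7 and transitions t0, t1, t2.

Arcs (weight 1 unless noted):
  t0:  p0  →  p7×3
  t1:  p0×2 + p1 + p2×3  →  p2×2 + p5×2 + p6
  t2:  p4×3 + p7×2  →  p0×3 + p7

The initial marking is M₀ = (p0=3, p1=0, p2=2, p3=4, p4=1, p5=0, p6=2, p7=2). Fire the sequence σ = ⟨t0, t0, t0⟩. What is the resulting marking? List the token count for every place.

step 1: fire t0:  (p0=3, p1=0, p2=2, p3=4, p4=1, p5=0, p6=2, p7=2) → (p0=2, p1=0, p2=2, p3=4, p4=1, p5=0, p6=2, p7=5)
step 2: fire t0:  (p0=2, p1=0, p2=2, p3=4, p4=1, p5=0, p6=2, p7=5) → (p0=1, p1=0, p2=2, p3=4, p4=1, p5=0, p6=2, p7=8)
step 3: fire t0:  (p0=1, p1=0, p2=2, p3=4, p4=1, p5=0, p6=2, p7=8) → (p0=0, p1=0, p2=2, p3=4, p4=1, p5=0, p6=2, p7=11)

(p0=0, p1=0, p2=2, p3=4, p4=1, p5=0, p6=2, p7=11)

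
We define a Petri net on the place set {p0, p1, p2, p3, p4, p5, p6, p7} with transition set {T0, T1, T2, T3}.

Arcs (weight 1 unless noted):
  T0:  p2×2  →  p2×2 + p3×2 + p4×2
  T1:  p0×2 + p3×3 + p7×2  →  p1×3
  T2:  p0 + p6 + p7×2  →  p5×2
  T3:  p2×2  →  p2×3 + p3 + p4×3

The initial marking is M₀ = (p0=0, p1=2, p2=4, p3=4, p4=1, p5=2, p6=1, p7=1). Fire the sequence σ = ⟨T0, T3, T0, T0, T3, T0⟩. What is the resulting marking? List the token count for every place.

(p0=0, p1=2, p2=6, p3=14, p4=15, p5=2, p6=1, p7=1)

step 1: fire T0:  (p0=0, p1=2, p2=4, p3=4, p4=1, p5=2, p6=1, p7=1) → (p0=0, p1=2, p2=4, p3=6, p4=3, p5=2, p6=1, p7=1)
step 2: fire T3:  (p0=0, p1=2, p2=4, p3=6, p4=3, p5=2, p6=1, p7=1) → (p0=0, p1=2, p2=5, p3=7, p4=6, p5=2, p6=1, p7=1)
step 3: fire T0:  (p0=0, p1=2, p2=5, p3=7, p4=6, p5=2, p6=1, p7=1) → (p0=0, p1=2, p2=5, p3=9, p4=8, p5=2, p6=1, p7=1)
step 4: fire T0:  (p0=0, p1=2, p2=5, p3=9, p4=8, p5=2, p6=1, p7=1) → (p0=0, p1=2, p2=5, p3=11, p4=10, p5=2, p6=1, p7=1)
step 5: fire T3:  (p0=0, p1=2, p2=5, p3=11, p4=10, p5=2, p6=1, p7=1) → (p0=0, p1=2, p2=6, p3=12, p4=13, p5=2, p6=1, p7=1)
step 6: fire T0:  (p0=0, p1=2, p2=6, p3=12, p4=13, p5=2, p6=1, p7=1) → (p0=0, p1=2, p2=6, p3=14, p4=15, p5=2, p6=1, p7=1)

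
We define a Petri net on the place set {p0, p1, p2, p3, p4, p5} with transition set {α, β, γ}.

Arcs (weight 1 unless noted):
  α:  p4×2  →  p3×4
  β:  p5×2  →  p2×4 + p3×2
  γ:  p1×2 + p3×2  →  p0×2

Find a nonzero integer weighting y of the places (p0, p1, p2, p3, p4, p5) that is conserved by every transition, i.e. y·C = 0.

y = (p0:1, p1:1, p2:0, p3:0, p4:0, p5:0)

Incidence matrix C (rows=places, cols=transitions):
        α    β    γ
   p0   0    0    2
   p1   0    0   -2
   p2   0    4    0
   p3   4    2   -2
   p4  -2    0    0
   p5   0   -2    0

Candidate y = [1, 1, 0, 0, 0, 0]; check y·C column-wise:
  col α: 1·0 + 1·0 + 0·4 + 0·-2 = 0
  col β: 1·0 + 1·0 + 0·4 + 0·2 + 0·-2 = 0
  col γ: 1·2 + 1·-2 + 0·-2 = 0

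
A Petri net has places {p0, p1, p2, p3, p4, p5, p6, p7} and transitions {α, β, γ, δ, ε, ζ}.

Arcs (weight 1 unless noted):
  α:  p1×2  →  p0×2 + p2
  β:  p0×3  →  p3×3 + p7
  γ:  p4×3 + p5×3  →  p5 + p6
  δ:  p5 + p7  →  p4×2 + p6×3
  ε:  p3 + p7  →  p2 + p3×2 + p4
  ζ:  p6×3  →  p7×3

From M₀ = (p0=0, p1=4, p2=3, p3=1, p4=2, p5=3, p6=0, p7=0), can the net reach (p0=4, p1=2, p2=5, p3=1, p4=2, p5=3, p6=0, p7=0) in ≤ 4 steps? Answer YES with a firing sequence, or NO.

NO — not reachable within 4 firings

depth 0: 1 marking
depth 1: 2 markings reached so far
depth 2: 3 markings reached so far
depth 3: 4 markings reached so far
depth 4: 6 markings reached so far
target is not among the 6 markings reachable within 4 steps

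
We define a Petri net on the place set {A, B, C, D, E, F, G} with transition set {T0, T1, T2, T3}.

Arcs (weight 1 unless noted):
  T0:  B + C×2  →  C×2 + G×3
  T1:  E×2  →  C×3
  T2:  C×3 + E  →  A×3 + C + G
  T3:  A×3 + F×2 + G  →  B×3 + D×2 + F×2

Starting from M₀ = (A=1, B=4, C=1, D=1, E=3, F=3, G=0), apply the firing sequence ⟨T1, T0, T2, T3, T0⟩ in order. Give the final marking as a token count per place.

step 1: fire T1:  (A=1, B=4, C=1, D=1, E=3, F=3, G=0) → (A=1, B=4, C=4, D=1, E=1, F=3, G=0)
step 2: fire T0:  (A=1, B=4, C=4, D=1, E=1, F=3, G=0) → (A=1, B=3, C=4, D=1, E=1, F=3, G=3)
step 3: fire T2:  (A=1, B=3, C=4, D=1, E=1, F=3, G=3) → (A=4, B=3, C=2, D=1, E=0, F=3, G=4)
step 4: fire T3:  (A=4, B=3, C=2, D=1, E=0, F=3, G=4) → (A=1, B=6, C=2, D=3, E=0, F=3, G=3)
step 5: fire T0:  (A=1, B=6, C=2, D=3, E=0, F=3, G=3) → (A=1, B=5, C=2, D=3, E=0, F=3, G=6)

(A=1, B=5, C=2, D=3, E=0, F=3, G=6)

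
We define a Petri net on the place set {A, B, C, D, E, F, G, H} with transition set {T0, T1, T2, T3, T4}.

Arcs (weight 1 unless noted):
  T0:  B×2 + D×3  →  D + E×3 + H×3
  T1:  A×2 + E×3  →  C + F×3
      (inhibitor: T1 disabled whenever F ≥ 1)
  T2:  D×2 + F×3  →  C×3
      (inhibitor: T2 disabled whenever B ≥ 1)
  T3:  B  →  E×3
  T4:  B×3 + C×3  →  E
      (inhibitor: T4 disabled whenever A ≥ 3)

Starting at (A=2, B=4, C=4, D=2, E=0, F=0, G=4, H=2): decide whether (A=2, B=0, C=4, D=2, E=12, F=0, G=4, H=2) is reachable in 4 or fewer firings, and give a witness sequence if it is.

step 1: fire T3:  (A=2, B=4, C=4, D=2, E=0, F=0, G=4, H=2) → (A=2, B=3, C=4, D=2, E=3, F=0, G=4, H=2)
step 2: fire T3:  (A=2, B=3, C=4, D=2, E=3, F=0, G=4, H=2) → (A=2, B=2, C=4, D=2, E=6, F=0, G=4, H=2)
step 3: fire T3:  (A=2, B=2, C=4, D=2, E=6, F=0, G=4, H=2) → (A=2, B=1, C=4, D=2, E=9, F=0, G=4, H=2)
step 4: fire T3:  (A=2, B=1, C=4, D=2, E=9, F=0, G=4, H=2) → (A=2, B=0, C=4, D=2, E=12, F=0, G=4, H=2)

YES — reachable via ⟨T3, T3, T3, T3⟩ (4 firings)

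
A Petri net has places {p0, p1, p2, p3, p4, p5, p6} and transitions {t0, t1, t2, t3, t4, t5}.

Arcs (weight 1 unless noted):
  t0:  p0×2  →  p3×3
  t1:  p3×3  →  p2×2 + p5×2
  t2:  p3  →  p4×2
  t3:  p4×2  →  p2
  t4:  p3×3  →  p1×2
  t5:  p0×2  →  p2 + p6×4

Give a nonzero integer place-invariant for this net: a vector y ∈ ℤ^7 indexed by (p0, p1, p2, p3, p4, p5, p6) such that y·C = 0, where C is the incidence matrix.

y = (p0:3, p1:3, p2:2, p3:2, p4:1, p5:1, p6:1)

Incidence matrix C (rows=places, cols=transitions):
       t0   t1   t2   t3   t4   t5
   p0  -2    0    0    0    0   -2
   p1   0    0    0    0    2    0
   p2   0    2    0    1    0    1
   p3   3   -3   -1    0   -3    0
   p4   0    0    2   -2    0    0
   p5   0    2    0    0    0    0
   p6   0    0    0    0    0    4

Candidate y = [3, 3, 2, 2, 1, 1, 1]; check y·C column-wise:
  col t0: 3·-2 + 3·0 + 2·0 + 2·3 + 1·0 + 1·0 + 1·0 = 0
  col t1: 3·0 + 3·0 + 2·2 + 2·-3 + 1·0 + 1·2 + 1·0 = 0
  col t2: 3·0 + 3·0 + 2·0 + 2·-1 + 1·2 + 1·0 + 1·0 = 0
  col t3: 3·0 + 3·0 + 2·1 + 2·0 + 1·-2 + 1·0 + 1·0 = 0
  col t4: 3·0 + 3·2 + 2·0 + 2·-3 + 1·0 + 1·0 + 1·0 = 0
  col t5: 3·-2 + 3·0 + 2·1 + 2·0 + 1·0 + 1·0 + 1·4 = 0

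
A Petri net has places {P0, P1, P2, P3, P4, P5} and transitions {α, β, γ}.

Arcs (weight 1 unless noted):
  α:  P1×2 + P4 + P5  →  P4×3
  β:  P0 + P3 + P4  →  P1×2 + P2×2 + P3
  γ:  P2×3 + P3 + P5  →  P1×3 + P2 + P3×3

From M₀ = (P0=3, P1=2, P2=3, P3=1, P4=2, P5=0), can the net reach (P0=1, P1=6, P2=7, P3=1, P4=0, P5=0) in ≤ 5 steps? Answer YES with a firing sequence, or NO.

step 1: fire β:  (P0=3, P1=2, P2=3, P3=1, P4=2, P5=0) → (P0=2, P1=4, P2=5, P3=1, P4=1, P5=0)
step 2: fire β:  (P0=2, P1=4, P2=5, P3=1, P4=1, P5=0) → (P0=1, P1=6, P2=7, P3=1, P4=0, P5=0)

YES — reachable via ⟨β, β⟩ (2 firings)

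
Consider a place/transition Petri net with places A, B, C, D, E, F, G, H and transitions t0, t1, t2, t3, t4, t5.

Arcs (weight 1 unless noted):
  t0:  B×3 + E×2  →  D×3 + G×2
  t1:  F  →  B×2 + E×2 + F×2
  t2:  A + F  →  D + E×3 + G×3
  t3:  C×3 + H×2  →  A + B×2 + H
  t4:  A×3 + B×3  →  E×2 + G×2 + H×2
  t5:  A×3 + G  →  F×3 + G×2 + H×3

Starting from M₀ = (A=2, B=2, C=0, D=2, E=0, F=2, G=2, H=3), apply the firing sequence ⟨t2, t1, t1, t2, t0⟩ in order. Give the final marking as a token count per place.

(A=0, B=3, C=0, D=7, E=8, F=2, G=10, H=3)

step 1: fire t2:  (A=2, B=2, C=0, D=2, E=0, F=2, G=2, H=3) → (A=1, B=2, C=0, D=3, E=3, F=1, G=5, H=3)
step 2: fire t1:  (A=1, B=2, C=0, D=3, E=3, F=1, G=5, H=3) → (A=1, B=4, C=0, D=3, E=5, F=2, G=5, H=3)
step 3: fire t1:  (A=1, B=4, C=0, D=3, E=5, F=2, G=5, H=3) → (A=1, B=6, C=0, D=3, E=7, F=3, G=5, H=3)
step 4: fire t2:  (A=1, B=6, C=0, D=3, E=7, F=3, G=5, H=3) → (A=0, B=6, C=0, D=4, E=10, F=2, G=8, H=3)
step 5: fire t0:  (A=0, B=6, C=0, D=4, E=10, F=2, G=8, H=3) → (A=0, B=3, C=0, D=7, E=8, F=2, G=10, H=3)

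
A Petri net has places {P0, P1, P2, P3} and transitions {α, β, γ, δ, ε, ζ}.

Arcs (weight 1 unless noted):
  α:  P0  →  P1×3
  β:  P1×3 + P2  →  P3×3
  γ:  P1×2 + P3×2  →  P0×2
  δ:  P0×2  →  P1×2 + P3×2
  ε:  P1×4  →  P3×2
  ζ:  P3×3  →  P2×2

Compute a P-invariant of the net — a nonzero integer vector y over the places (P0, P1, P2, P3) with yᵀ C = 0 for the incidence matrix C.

Incidence matrix C (rows=places, cols=transitions):
        α    β    γ    δ    ε    ζ
   P0  -1    0    2   -2    0    0
   P1   3   -3   -2    2   -4    0
   P2   0   -1    0    0    0    2
   P3   0    3   -2    2    2   -3

Candidate y = [3, 1, 3, 2]; check y·C column-wise:
  col α: 3·-1 + 1·3 + 3·0 + 2·0 = 0
  col β: 3·0 + 1·-3 + 3·-1 + 2·3 = 0
  col γ: 3·2 + 1·-2 + 3·0 + 2·-2 = 0
  col δ: 3·-2 + 1·2 + 3·0 + 2·2 = 0
  col ε: 3·0 + 1·-4 + 3·0 + 2·2 = 0
  col ζ: 3·0 + 1·0 + 3·2 + 2·-3 = 0

y = (P0:3, P1:1, P2:3, P3:2)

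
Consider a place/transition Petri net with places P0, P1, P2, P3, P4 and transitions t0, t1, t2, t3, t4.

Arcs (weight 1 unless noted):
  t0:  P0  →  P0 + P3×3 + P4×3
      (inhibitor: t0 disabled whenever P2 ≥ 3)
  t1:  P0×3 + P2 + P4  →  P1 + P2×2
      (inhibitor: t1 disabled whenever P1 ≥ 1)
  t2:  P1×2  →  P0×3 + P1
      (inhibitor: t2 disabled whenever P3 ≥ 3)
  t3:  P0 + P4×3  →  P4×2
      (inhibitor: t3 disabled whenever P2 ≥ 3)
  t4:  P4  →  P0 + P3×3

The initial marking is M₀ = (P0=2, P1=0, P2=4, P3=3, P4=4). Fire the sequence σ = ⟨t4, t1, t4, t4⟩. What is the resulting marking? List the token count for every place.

step 1: fire t4:  (P0=2, P1=0, P2=4, P3=3, P4=4) → (P0=3, P1=0, P2=4, P3=6, P4=3)
step 2: fire t1:  (P0=3, P1=0, P2=4, P3=6, P4=3) → (P0=0, P1=1, P2=5, P3=6, P4=2)
step 3: fire t4:  (P0=0, P1=1, P2=5, P3=6, P4=2) → (P0=1, P1=1, P2=5, P3=9, P4=1)
step 4: fire t4:  (P0=1, P1=1, P2=5, P3=9, P4=1) → (P0=2, P1=1, P2=5, P3=12, P4=0)

(P0=2, P1=1, P2=5, P3=12, P4=0)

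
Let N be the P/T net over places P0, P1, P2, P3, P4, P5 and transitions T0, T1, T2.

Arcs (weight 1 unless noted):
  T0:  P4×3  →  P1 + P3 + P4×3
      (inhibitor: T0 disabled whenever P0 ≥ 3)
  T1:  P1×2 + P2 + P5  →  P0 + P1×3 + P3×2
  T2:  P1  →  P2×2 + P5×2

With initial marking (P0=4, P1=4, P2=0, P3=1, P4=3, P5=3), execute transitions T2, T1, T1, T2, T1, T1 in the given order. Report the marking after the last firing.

step 1: fire T2:  (P0=4, P1=4, P2=0, P3=1, P4=3, P5=3) → (P0=4, P1=3, P2=2, P3=1, P4=3, P5=5)
step 2: fire T1:  (P0=4, P1=3, P2=2, P3=1, P4=3, P5=5) → (P0=5, P1=4, P2=1, P3=3, P4=3, P5=4)
step 3: fire T1:  (P0=5, P1=4, P2=1, P3=3, P4=3, P5=4) → (P0=6, P1=5, P2=0, P3=5, P4=3, P5=3)
step 4: fire T2:  (P0=6, P1=5, P2=0, P3=5, P4=3, P5=3) → (P0=6, P1=4, P2=2, P3=5, P4=3, P5=5)
step 5: fire T1:  (P0=6, P1=4, P2=2, P3=5, P4=3, P5=5) → (P0=7, P1=5, P2=1, P3=7, P4=3, P5=4)
step 6: fire T1:  (P0=7, P1=5, P2=1, P3=7, P4=3, P5=4) → (P0=8, P1=6, P2=0, P3=9, P4=3, P5=3)

(P0=8, P1=6, P2=0, P3=9, P4=3, P5=3)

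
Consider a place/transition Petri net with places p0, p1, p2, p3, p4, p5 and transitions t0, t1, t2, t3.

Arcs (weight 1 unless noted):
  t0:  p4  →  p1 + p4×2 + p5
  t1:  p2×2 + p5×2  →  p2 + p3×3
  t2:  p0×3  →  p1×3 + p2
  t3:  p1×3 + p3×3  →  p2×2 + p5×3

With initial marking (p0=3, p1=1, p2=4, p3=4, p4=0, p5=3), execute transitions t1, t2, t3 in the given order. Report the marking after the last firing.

step 1: fire t1:  (p0=3, p1=1, p2=4, p3=4, p4=0, p5=3) → (p0=3, p1=1, p2=3, p3=7, p4=0, p5=1)
step 2: fire t2:  (p0=3, p1=1, p2=3, p3=7, p4=0, p5=1) → (p0=0, p1=4, p2=4, p3=7, p4=0, p5=1)
step 3: fire t3:  (p0=0, p1=4, p2=4, p3=7, p4=0, p5=1) → (p0=0, p1=1, p2=6, p3=4, p4=0, p5=4)

(p0=0, p1=1, p2=6, p3=4, p4=0, p5=4)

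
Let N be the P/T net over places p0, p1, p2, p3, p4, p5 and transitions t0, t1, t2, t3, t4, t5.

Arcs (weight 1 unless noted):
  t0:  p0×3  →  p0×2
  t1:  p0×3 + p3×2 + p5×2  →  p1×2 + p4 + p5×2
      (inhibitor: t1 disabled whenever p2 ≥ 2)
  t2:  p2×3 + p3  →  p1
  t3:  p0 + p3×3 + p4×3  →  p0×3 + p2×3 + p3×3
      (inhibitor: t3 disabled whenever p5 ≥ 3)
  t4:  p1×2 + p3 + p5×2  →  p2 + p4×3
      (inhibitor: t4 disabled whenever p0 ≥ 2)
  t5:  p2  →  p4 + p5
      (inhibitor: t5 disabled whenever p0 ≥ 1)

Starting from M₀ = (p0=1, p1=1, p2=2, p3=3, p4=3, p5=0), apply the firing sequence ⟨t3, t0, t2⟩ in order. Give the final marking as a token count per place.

(p0=2, p1=2, p2=2, p3=2, p4=0, p5=0)

step 1: fire t3:  (p0=1, p1=1, p2=2, p3=3, p4=3, p5=0) → (p0=3, p1=1, p2=5, p3=3, p4=0, p5=0)
step 2: fire t0:  (p0=3, p1=1, p2=5, p3=3, p4=0, p5=0) → (p0=2, p1=1, p2=5, p3=3, p4=0, p5=0)
step 3: fire t2:  (p0=2, p1=1, p2=5, p3=3, p4=0, p5=0) → (p0=2, p1=2, p2=2, p3=2, p4=0, p5=0)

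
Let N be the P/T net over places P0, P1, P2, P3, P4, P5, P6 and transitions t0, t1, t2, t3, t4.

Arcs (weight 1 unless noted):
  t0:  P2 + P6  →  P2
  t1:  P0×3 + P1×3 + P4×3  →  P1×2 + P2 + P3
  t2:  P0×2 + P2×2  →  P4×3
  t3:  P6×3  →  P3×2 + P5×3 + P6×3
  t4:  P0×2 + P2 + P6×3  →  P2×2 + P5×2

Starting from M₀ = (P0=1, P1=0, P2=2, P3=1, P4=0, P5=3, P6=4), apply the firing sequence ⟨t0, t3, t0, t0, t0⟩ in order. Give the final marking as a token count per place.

(P0=1, P1=0, P2=2, P3=3, P4=0, P5=6, P6=0)

step 1: fire t0:  (P0=1, P1=0, P2=2, P3=1, P4=0, P5=3, P6=4) → (P0=1, P1=0, P2=2, P3=1, P4=0, P5=3, P6=3)
step 2: fire t3:  (P0=1, P1=0, P2=2, P3=1, P4=0, P5=3, P6=3) → (P0=1, P1=0, P2=2, P3=3, P4=0, P5=6, P6=3)
step 3: fire t0:  (P0=1, P1=0, P2=2, P3=3, P4=0, P5=6, P6=3) → (P0=1, P1=0, P2=2, P3=3, P4=0, P5=6, P6=2)
step 4: fire t0:  (P0=1, P1=0, P2=2, P3=3, P4=0, P5=6, P6=2) → (P0=1, P1=0, P2=2, P3=3, P4=0, P5=6, P6=1)
step 5: fire t0:  (P0=1, P1=0, P2=2, P3=3, P4=0, P5=6, P6=1) → (P0=1, P1=0, P2=2, P3=3, P4=0, P5=6, P6=0)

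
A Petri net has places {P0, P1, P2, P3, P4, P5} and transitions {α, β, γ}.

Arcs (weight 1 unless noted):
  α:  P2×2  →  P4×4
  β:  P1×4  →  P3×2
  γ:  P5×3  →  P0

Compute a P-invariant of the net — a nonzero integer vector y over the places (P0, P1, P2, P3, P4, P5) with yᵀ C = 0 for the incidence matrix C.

Incidence matrix C (rows=places, cols=transitions):
        α    β    γ
   P0   0    0    1
   P1   0   -4    0
   P2  -2    0    0
   P3   0    2    0
   P4   4    0    0
   P5   0    0   -3

Candidate y = [0, 1, 0, 2, 0, 0]; check y·C column-wise:
  col α: 1·0 + 0·-2 + 2·0 + 0·4 = 0
  col β: 1·-4 + 2·2 = 0
  col γ: 0·1 + 1·0 + 2·0 + 0·-3 = 0

y = (P0:0, P1:1, P2:0, P3:2, P4:0, P5:0)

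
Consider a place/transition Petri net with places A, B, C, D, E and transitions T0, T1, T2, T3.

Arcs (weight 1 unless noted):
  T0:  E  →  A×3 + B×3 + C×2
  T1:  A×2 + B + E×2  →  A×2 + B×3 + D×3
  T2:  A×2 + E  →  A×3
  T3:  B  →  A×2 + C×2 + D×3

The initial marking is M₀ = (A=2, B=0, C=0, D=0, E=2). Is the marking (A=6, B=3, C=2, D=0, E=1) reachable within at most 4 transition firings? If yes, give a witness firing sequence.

depth 0: 1 marking
depth 1: 3 markings reached so far
depth 2: 7 markings reached so far
depth 3: 10 markings reached so far
depth 4: 13 markings reached so far
target is not among the 13 markings reachable within 4 steps

NO — not reachable within 4 firings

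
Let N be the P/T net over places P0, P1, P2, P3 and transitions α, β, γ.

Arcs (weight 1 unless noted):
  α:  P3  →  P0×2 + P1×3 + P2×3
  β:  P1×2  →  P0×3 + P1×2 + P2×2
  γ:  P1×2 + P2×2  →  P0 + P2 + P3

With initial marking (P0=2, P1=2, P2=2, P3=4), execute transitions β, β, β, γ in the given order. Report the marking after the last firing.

(P0=12, P1=0, P2=7, P3=5)

step 1: fire β:  (P0=2, P1=2, P2=2, P3=4) → (P0=5, P1=2, P2=4, P3=4)
step 2: fire β:  (P0=5, P1=2, P2=4, P3=4) → (P0=8, P1=2, P2=6, P3=4)
step 3: fire β:  (P0=8, P1=2, P2=6, P3=4) → (P0=11, P1=2, P2=8, P3=4)
step 4: fire γ:  (P0=11, P1=2, P2=8, P3=4) → (P0=12, P1=0, P2=7, P3=5)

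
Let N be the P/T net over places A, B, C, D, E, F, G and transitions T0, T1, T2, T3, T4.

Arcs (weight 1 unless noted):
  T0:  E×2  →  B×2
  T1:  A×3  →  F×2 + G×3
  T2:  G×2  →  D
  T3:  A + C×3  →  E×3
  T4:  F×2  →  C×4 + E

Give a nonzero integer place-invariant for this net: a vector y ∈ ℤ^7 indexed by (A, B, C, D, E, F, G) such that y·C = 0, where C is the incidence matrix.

y = (A:30, B:26, C:16, D:0, E:26, F:45, G:0)

Incidence matrix C (rows=places, cols=transitions):
       T0   T1   T2   T3   T4
    A   0   -3    0   -1    0
    B   2    0    0    0    0
    C   0    0    0   -3    4
    D   0    0    1    0    0
    E  -2    0    0    3    1
    F   0    2    0    0   -2
    G   0    3   -2    0    0

Candidate y = [30, 26, 16, 0, 26, 45, 0]; check y·C column-wise:
  col T0: 30·0 + 26·2 + 16·0 + 26·-2 + 45·0 = 0
  col T1: 30·-3 + 26·0 + 16·0 + 26·0 + 45·2 + 0·3 = 0
  col T2: 30·0 + 26·0 + 16·0 + 0·1 + 26·0 + 45·0 + 0·-2 = 0
  col T3: 30·-1 + 26·0 + 16·-3 + 26·3 + 45·0 = 0
  col T4: 30·0 + 26·0 + 16·4 + 26·1 + 45·-2 = 0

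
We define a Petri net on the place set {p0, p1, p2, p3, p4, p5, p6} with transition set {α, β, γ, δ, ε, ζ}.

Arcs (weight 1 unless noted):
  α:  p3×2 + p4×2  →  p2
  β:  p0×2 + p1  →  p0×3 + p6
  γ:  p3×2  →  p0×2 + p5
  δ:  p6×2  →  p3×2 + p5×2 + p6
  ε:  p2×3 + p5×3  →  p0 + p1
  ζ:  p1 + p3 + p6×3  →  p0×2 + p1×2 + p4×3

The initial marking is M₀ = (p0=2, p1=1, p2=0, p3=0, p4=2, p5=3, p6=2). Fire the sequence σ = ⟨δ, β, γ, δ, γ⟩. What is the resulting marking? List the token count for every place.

(p0=7, p1=0, p2=0, p3=0, p4=2, p5=9, p6=1)

step 1: fire δ:  (p0=2, p1=1, p2=0, p3=0, p4=2, p5=3, p6=2) → (p0=2, p1=1, p2=0, p3=2, p4=2, p5=5, p6=1)
step 2: fire β:  (p0=2, p1=1, p2=0, p3=2, p4=2, p5=5, p6=1) → (p0=3, p1=0, p2=0, p3=2, p4=2, p5=5, p6=2)
step 3: fire γ:  (p0=3, p1=0, p2=0, p3=2, p4=2, p5=5, p6=2) → (p0=5, p1=0, p2=0, p3=0, p4=2, p5=6, p6=2)
step 4: fire δ:  (p0=5, p1=0, p2=0, p3=0, p4=2, p5=6, p6=2) → (p0=5, p1=0, p2=0, p3=2, p4=2, p5=8, p6=1)
step 5: fire γ:  (p0=5, p1=0, p2=0, p3=2, p4=2, p5=8, p6=1) → (p0=7, p1=0, p2=0, p3=0, p4=2, p5=9, p6=1)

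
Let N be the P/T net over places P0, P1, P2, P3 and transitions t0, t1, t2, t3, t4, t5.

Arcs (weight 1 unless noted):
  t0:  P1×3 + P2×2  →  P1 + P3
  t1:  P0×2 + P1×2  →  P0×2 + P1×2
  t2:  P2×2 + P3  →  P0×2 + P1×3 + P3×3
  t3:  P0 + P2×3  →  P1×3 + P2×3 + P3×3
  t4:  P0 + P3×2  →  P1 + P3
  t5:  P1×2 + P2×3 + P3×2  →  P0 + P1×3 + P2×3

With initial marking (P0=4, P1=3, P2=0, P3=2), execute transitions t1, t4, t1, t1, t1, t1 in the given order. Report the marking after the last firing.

(P0=3, P1=4, P2=0, P3=1)

step 1: fire t1:  (P0=4, P1=3, P2=0, P3=2) → (P0=4, P1=3, P2=0, P3=2)
step 2: fire t4:  (P0=4, P1=3, P2=0, P3=2) → (P0=3, P1=4, P2=0, P3=1)
step 3: fire t1:  (P0=3, P1=4, P2=0, P3=1) → (P0=3, P1=4, P2=0, P3=1)
step 4: fire t1:  (P0=3, P1=4, P2=0, P3=1) → (P0=3, P1=4, P2=0, P3=1)
step 5: fire t1:  (P0=3, P1=4, P2=0, P3=1) → (P0=3, P1=4, P2=0, P3=1)
step 6: fire t1:  (P0=3, P1=4, P2=0, P3=1) → (P0=3, P1=4, P2=0, P3=1)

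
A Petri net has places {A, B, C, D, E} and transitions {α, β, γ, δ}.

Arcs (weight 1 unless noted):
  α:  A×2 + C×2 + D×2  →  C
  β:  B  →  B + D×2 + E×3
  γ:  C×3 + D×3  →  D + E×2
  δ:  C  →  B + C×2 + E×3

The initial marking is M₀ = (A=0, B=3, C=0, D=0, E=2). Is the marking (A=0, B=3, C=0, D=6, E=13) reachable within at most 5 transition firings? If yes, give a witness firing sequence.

NO — not reachable within 5 firings

depth 0: 1 marking
depth 1: 2 markings reached so far
depth 2: 3 markings reached so far
depth 3: 4 markings reached so far
depth 4: 5 markings reached so far
depth 5: 6 markings reached so far
target is not among the 6 markings reachable within 5 steps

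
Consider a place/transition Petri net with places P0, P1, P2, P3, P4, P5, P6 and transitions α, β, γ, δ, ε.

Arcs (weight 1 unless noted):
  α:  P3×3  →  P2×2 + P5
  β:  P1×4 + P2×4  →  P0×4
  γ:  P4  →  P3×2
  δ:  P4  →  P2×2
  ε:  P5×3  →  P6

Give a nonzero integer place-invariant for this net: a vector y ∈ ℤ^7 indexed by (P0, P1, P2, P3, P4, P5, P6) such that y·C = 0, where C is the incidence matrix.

Incidence matrix C (rows=places, cols=transitions):
        α    β    γ    δ    ε
   P0   0    4    0    0    0
   P1   0   -4    0    0    0
   P2   2   -4    0    2    0
   P3  -3    0    2    0    0
   P4   0    0   -1   -1    0
   P5   1    0    0    0   -3
   P6   0    0    0    0    1

Candidate y = [1, 1, 0, 0, 0, 0, 0]; check y·C column-wise:
  col α: 1·0 + 1·0 + 0·2 + 0·-3 + 0·1 = 0
  col β: 1·4 + 1·-4 + 0·-4 = 0
  col γ: 1·0 + 1·0 + 0·2 + 0·-1 = 0
  col δ: 1·0 + 1·0 + 0·2 + 0·-1 = 0
  col ε: 1·0 + 1·0 + 0·-3 + 0·1 = 0

y = (P0:1, P1:1, P2:0, P3:0, P4:0, P5:0, P6:0)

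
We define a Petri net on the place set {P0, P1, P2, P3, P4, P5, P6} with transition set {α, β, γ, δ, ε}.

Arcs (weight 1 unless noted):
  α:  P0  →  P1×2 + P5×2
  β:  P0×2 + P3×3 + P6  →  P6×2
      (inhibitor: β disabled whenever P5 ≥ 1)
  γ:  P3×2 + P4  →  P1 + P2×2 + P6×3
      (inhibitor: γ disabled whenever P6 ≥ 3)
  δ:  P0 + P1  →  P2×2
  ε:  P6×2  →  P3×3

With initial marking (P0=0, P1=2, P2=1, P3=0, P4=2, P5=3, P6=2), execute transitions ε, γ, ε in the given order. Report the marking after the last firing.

(P0=0, P1=3, P2=3, P3=4, P4=1, P5=3, P6=1)

step 1: fire ε:  (P0=0, P1=2, P2=1, P3=0, P4=2, P5=3, P6=2) → (P0=0, P1=2, P2=1, P3=3, P4=2, P5=3, P6=0)
step 2: fire γ:  (P0=0, P1=2, P2=1, P3=3, P4=2, P5=3, P6=0) → (P0=0, P1=3, P2=3, P3=1, P4=1, P5=3, P6=3)
step 3: fire ε:  (P0=0, P1=3, P2=3, P3=1, P4=1, P5=3, P6=3) → (P0=0, P1=3, P2=3, P3=4, P4=1, P5=3, P6=1)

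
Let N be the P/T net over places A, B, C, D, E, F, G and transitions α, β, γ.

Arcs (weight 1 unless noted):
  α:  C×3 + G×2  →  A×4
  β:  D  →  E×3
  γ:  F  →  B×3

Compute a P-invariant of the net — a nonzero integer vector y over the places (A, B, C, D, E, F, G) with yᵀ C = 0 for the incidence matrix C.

y = (A:3, B:0, C:4, D:0, E:0, F:0, G:0)

Incidence matrix C (rows=places, cols=transitions):
        α    β    γ
    A   4    0    0
    B   0    0    3
    C  -3    0    0
    D   0   -1    0
    E   0    3    0
    F   0    0   -1
    G  -2    0    0

Candidate y = [3, 0, 4, 0, 0, 0, 0]; check y·C column-wise:
  col α: 3·4 + 4·-3 + 0·-2 = 0
  col β: 3·0 + 4·0 + 0·-1 + 0·3 = 0
  col γ: 3·0 + 0·3 + 4·0 + 0·-1 = 0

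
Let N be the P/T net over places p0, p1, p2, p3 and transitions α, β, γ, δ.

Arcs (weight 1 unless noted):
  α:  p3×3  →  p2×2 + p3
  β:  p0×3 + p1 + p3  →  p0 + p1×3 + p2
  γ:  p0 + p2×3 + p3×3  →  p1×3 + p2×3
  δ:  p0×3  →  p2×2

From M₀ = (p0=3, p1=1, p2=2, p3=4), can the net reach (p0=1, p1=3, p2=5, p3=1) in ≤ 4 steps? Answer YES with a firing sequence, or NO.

YES — reachable via ⟨α, β⟩ (2 firings)

step 1: fire α:  (p0=3, p1=1, p2=2, p3=4) → (p0=3, p1=1, p2=4, p3=2)
step 2: fire β:  (p0=3, p1=1, p2=4, p3=2) → (p0=1, p1=3, p2=5, p3=1)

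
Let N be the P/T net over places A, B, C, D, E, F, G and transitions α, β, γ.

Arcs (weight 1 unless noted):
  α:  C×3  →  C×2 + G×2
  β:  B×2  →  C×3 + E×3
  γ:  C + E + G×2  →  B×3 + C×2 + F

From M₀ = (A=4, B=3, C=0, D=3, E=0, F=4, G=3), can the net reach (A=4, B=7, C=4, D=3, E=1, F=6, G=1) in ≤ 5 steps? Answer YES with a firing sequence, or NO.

step 1: fire β:  (A=4, B=3, C=0, D=3, E=0, F=4, G=3) → (A=4, B=1, C=3, D=3, E=3, F=4, G=3)
step 2: fire α:  (A=4, B=1, C=3, D=3, E=3, F=4, G=3) → (A=4, B=1, C=2, D=3, E=3, F=4, G=5)
step 3: fire γ:  (A=4, B=1, C=2, D=3, E=3, F=4, G=5) → (A=4, B=4, C=3, D=3, E=2, F=5, G=3)
step 4: fire γ:  (A=4, B=4, C=3, D=3, E=2, F=5, G=3) → (A=4, B=7, C=4, D=3, E=1, F=6, G=1)

YES — reachable via ⟨β, α, γ, γ⟩ (4 firings)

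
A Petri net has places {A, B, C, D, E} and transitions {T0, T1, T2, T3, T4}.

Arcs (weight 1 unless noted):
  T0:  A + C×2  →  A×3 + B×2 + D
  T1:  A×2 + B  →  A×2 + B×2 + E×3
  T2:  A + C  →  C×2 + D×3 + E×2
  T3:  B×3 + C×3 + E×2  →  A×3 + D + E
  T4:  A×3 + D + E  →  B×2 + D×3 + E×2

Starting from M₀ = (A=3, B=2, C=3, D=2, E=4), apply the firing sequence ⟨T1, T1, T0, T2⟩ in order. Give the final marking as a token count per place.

(A=4, B=6, C=2, D=6, E=12)

step 1: fire T1:  (A=3, B=2, C=3, D=2, E=4) → (A=3, B=3, C=3, D=2, E=7)
step 2: fire T1:  (A=3, B=3, C=3, D=2, E=7) → (A=3, B=4, C=3, D=2, E=10)
step 3: fire T0:  (A=3, B=4, C=3, D=2, E=10) → (A=5, B=6, C=1, D=3, E=10)
step 4: fire T2:  (A=5, B=6, C=1, D=3, E=10) → (A=4, B=6, C=2, D=6, E=12)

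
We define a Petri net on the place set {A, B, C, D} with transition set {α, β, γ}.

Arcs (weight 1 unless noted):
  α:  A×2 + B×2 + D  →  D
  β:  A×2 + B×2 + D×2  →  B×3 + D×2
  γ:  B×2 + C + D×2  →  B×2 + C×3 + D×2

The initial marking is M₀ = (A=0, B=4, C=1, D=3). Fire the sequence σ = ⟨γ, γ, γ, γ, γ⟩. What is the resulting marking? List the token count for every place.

step 1: fire γ:  (A=0, B=4, C=1, D=3) → (A=0, B=4, C=3, D=3)
step 2: fire γ:  (A=0, B=4, C=3, D=3) → (A=0, B=4, C=5, D=3)
step 3: fire γ:  (A=0, B=4, C=5, D=3) → (A=0, B=4, C=7, D=3)
step 4: fire γ:  (A=0, B=4, C=7, D=3) → (A=0, B=4, C=9, D=3)
step 5: fire γ:  (A=0, B=4, C=9, D=3) → (A=0, B=4, C=11, D=3)

(A=0, B=4, C=11, D=3)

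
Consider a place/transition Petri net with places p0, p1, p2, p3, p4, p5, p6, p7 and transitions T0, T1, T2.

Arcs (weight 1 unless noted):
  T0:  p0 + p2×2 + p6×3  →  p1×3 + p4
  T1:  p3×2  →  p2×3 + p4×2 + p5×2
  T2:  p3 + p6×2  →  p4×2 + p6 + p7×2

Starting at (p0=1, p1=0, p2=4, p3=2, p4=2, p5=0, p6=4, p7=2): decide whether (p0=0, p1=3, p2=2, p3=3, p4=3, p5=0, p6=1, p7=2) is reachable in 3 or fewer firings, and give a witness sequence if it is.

depth 0: 1 marking
depth 1: 4 markings reached so far
depth 2: 7 markings reached so far
depth 3: 7 markings reached so far
(frontier empty at depth 3; search complete)
target is not among the 7 markings reachable within 3 steps

NO — not reachable within 3 firings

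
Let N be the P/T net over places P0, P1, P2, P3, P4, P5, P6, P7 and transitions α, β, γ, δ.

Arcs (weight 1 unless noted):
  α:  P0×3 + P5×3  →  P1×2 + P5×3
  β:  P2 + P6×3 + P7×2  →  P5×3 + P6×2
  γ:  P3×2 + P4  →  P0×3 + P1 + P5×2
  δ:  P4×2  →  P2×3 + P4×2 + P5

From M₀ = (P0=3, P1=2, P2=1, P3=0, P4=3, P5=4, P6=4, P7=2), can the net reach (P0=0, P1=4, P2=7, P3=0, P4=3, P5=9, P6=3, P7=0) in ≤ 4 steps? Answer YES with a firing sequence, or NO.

depth 0: 1 marking
depth 1: 4 markings reached so far
depth 2: 8 markings reached so far
depth 3: 12 markings reached so far
depth 4: 16 markings reached so far
target is not among the 16 markings reachable within 4 steps

NO — not reachable within 4 firings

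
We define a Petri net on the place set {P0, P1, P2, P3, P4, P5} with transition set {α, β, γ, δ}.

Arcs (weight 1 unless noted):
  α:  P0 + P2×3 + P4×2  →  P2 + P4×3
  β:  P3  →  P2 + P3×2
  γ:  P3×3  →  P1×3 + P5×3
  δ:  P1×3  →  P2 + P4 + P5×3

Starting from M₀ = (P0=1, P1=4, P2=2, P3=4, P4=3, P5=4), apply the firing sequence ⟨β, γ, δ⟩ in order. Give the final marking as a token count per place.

step 1: fire β:  (P0=1, P1=4, P2=2, P3=4, P4=3, P5=4) → (P0=1, P1=4, P2=3, P3=5, P4=3, P5=4)
step 2: fire γ:  (P0=1, P1=4, P2=3, P3=5, P4=3, P5=4) → (P0=1, P1=7, P2=3, P3=2, P4=3, P5=7)
step 3: fire δ:  (P0=1, P1=7, P2=3, P3=2, P4=3, P5=7) → (P0=1, P1=4, P2=4, P3=2, P4=4, P5=10)

(P0=1, P1=4, P2=4, P3=2, P4=4, P5=10)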